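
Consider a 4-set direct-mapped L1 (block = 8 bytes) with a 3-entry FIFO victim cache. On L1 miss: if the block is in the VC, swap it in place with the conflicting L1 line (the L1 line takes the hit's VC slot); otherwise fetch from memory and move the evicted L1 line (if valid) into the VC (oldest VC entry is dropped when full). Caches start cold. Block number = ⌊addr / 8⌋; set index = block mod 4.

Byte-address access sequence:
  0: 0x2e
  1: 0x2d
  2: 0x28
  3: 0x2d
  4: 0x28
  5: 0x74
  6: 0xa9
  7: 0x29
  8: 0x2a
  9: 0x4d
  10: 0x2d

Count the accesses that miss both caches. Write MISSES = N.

MISSES = 4

#0 0x2e→b5/s1 MISS; vc=[]
#1 0x2d→b5/s1 L1-HIT; vc=[]
#2 0x28→b5/s1 L1-HIT; vc=[]
#3 0x2d→b5/s1 L1-HIT; vc=[]
#4 0x28→b5/s1 L1-HIT; vc=[]
#5 0x74→b14/s2 MISS; vc=[]
#6 0xa9→b21/s1 MISS; vc=[5]
#7 0x29→b5/s1 VC-HIT; vc=[21]
#8 0x2a→b5/s1 L1-HIT; vc=[21]
#9 0x4d→b9/s1 MISS; vc=[21,5]
#10 0x2d→b5/s1 VC-HIT; vc=[21,9]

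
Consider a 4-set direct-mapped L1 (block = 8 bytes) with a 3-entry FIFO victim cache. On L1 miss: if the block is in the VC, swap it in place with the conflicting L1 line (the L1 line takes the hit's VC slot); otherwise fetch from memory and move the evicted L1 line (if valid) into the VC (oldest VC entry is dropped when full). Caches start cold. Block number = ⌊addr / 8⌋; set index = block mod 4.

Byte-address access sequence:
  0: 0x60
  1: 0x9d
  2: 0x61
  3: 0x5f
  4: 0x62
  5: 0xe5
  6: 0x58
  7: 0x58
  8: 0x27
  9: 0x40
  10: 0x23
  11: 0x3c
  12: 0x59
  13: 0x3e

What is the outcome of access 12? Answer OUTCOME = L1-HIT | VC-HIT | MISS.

OUTCOME = VC-HIT

0: 0x60 (blk 12, set 0) → MISS  vc=[]
1: 0x9d (blk 19, set 3) → MISS  vc=[]
2: 0x61 (blk 12, set 0) → L1-HIT  vc=[]
3: 0x5f (blk 11, set 3) → MISS  vc=[19]
4: 0x62 (blk 12, set 0) → L1-HIT  vc=[19]
5: 0xe5 (blk 28, set 0) → MISS  vc=[19, 12]
6: 0x58 (blk 11, set 3) → L1-HIT  vc=[19, 12]
7: 0x58 (blk 11, set 3) → L1-HIT  vc=[19, 12]
8: 0x27 (blk 4, set 0) → MISS  vc=[19, 12, 28]
9: 0x40 (blk 8, set 0) → MISS  vc=[12, 28, 4]
10: 0x23 (blk 4, set 0) → VC-HIT  vc=[12, 28, 8]
11: 0x3c (blk 7, set 3) → MISS  vc=[28, 8, 11]
12: 0x59 (blk 11, set 3) → VC-HIT  vc=[28, 8, 7]
13: 0x3e (blk 7, set 3) → VC-HIT  vc=[28, 8, 11]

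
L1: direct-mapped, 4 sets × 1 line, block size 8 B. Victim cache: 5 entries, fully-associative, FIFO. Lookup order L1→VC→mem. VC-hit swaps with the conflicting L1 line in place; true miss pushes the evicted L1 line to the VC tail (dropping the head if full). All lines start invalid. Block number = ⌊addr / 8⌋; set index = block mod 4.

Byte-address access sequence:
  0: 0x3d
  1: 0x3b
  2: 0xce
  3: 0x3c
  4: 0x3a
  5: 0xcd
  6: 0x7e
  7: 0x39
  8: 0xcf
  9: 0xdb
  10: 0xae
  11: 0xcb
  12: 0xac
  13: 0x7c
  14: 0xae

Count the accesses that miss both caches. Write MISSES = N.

0: 0x3d (blk 7, set 3) → MISS  vc=[]
1: 0x3b (blk 7, set 3) → L1-HIT  vc=[]
2: 0xce (blk 25, set 1) → MISS  vc=[]
3: 0x3c (blk 7, set 3) → L1-HIT  vc=[]
4: 0x3a (blk 7, set 3) → L1-HIT  vc=[]
5: 0xcd (blk 25, set 1) → L1-HIT  vc=[]
6: 0x7e (blk 15, set 3) → MISS  vc=[7]
7: 0x39 (blk 7, set 3) → VC-HIT  vc=[15]
8: 0xcf (blk 25, set 1) → L1-HIT  vc=[15]
9: 0xdb (blk 27, set 3) → MISS  vc=[15, 7]
10: 0xae (blk 21, set 1) → MISS  vc=[15, 7, 25]
11: 0xcb (blk 25, set 1) → VC-HIT  vc=[15, 7, 21]
12: 0xac (blk 21, set 1) → VC-HIT  vc=[15, 7, 25]
13: 0x7c (blk 15, set 3) → VC-HIT  vc=[27, 7, 25]
14: 0xae (blk 21, set 1) → L1-HIT  vc=[27, 7, 25]

MISSES = 5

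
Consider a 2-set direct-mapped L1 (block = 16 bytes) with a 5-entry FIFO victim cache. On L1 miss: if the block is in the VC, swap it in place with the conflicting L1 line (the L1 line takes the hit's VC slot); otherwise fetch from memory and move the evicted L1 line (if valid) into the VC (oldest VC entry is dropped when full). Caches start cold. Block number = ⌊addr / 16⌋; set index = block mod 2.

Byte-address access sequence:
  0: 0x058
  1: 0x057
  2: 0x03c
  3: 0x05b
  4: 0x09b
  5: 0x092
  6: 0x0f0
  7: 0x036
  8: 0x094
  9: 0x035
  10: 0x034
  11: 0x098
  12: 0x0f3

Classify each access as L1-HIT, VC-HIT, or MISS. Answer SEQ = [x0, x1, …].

#0 0x58→b5/s1 MISS; vc=[]
#1 0x57→b5/s1 L1-HIT; vc=[]
#2 0x3c→b3/s1 MISS; vc=[5]
#3 0x5b→b5/s1 VC-HIT; vc=[3]
#4 0x9b→b9/s1 MISS; vc=[3,5]
#5 0x92→b9/s1 L1-HIT; vc=[3,5]
#6 0xf0→b15/s1 MISS; vc=[3,5,9]
#7 0x36→b3/s1 VC-HIT; vc=[15,5,9]
#8 0x94→b9/s1 VC-HIT; vc=[15,5,3]
#9 0x35→b3/s1 VC-HIT; vc=[15,5,9]
#10 0x34→b3/s1 L1-HIT; vc=[15,5,9]
#11 0x98→b9/s1 VC-HIT; vc=[15,5,3]
#12 0xf3→b15/s1 VC-HIT; vc=[9,5,3]

SEQ = [MISS, L1-HIT, MISS, VC-HIT, MISS, L1-HIT, MISS, VC-HIT, VC-HIT, VC-HIT, L1-HIT, VC-HIT, VC-HIT]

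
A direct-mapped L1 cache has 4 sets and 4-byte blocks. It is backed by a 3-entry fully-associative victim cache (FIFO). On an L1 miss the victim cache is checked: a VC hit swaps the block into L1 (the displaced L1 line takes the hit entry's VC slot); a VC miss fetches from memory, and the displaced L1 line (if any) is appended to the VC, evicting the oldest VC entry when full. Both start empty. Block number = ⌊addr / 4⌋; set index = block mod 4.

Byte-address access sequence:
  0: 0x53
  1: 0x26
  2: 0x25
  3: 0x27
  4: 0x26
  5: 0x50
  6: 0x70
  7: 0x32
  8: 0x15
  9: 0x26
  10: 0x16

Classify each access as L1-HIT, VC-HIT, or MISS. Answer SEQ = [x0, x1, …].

SEQ = [MISS, MISS, L1-HIT, L1-HIT, L1-HIT, L1-HIT, MISS, MISS, MISS, VC-HIT, VC-HIT]

  [0] addr=0x53 blk=20 s=0: MISS | VC []
  [1] addr=0x26 blk=9 s=1: MISS | VC []
  [2] addr=0x25 blk=9 s=1: L1-HIT | VC []
  [3] addr=0x27 blk=9 s=1: L1-HIT | VC []
  [4] addr=0x26 blk=9 s=1: L1-HIT | VC []
  [5] addr=0x50 blk=20 s=0: L1-HIT | VC []
  [6] addr=0x70 blk=28 s=0: MISS | VC [20]
  [7] addr=0x32 blk=12 s=0: MISS | VC [20, 28]
  [8] addr=0x15 blk=5 s=1: MISS | VC [20, 28, 9]
  [9] addr=0x26 blk=9 s=1: VC-HIT | VC [20, 28, 5]
  [10] addr=0x16 blk=5 s=1: VC-HIT | VC [20, 28, 9]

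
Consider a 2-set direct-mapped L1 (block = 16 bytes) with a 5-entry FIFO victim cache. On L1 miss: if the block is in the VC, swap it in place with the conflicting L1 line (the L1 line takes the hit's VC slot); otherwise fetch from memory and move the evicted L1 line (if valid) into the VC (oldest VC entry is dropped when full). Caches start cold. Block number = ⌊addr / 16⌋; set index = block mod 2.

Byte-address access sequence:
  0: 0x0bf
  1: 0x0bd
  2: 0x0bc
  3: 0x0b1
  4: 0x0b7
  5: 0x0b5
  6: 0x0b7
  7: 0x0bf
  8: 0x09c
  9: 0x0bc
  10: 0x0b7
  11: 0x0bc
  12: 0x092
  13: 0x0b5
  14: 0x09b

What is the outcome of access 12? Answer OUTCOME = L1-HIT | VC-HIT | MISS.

OUTCOME = VC-HIT

#0 0xbf→b11/s1 MISS; vc=[]
#1 0xbd→b11/s1 L1-HIT; vc=[]
#2 0xbc→b11/s1 L1-HIT; vc=[]
#3 0xb1→b11/s1 L1-HIT; vc=[]
#4 0xb7→b11/s1 L1-HIT; vc=[]
#5 0xb5→b11/s1 L1-HIT; vc=[]
#6 0xb7→b11/s1 L1-HIT; vc=[]
#7 0xbf→b11/s1 L1-HIT; vc=[]
#8 0x9c→b9/s1 MISS; vc=[11]
#9 0xbc→b11/s1 VC-HIT; vc=[9]
#10 0xb7→b11/s1 L1-HIT; vc=[9]
#11 0xbc→b11/s1 L1-HIT; vc=[9]
#12 0x92→b9/s1 VC-HIT; vc=[11]
#13 0xb5→b11/s1 VC-HIT; vc=[9]
#14 0x9b→b9/s1 VC-HIT; vc=[11]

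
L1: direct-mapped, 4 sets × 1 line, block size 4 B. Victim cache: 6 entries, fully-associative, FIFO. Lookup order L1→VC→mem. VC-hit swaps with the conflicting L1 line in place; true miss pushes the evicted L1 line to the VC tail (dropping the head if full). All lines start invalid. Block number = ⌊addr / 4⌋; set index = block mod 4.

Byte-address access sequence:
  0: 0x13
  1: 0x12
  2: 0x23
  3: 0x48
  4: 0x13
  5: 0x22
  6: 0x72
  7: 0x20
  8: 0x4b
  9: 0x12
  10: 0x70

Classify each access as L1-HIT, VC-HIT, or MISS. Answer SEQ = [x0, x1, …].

  [0] addr=0x13 blk=4 s=0: MISS | VC []
  [1] addr=0x12 blk=4 s=0: L1-HIT | VC []
  [2] addr=0x23 blk=8 s=0: MISS | VC [4]
  [3] addr=0x48 blk=18 s=2: MISS | VC [4]
  [4] addr=0x13 blk=4 s=0: VC-HIT | VC [8]
  [5] addr=0x22 blk=8 s=0: VC-HIT | VC [4]
  [6] addr=0x72 blk=28 s=0: MISS | VC [4, 8]
  [7] addr=0x20 blk=8 s=0: VC-HIT | VC [4, 28]
  [8] addr=0x4b blk=18 s=2: L1-HIT | VC [4, 28]
  [9] addr=0x12 blk=4 s=0: VC-HIT | VC [8, 28]
  [10] addr=0x70 blk=28 s=0: VC-HIT | VC [8, 4]

SEQ = [MISS, L1-HIT, MISS, MISS, VC-HIT, VC-HIT, MISS, VC-HIT, L1-HIT, VC-HIT, VC-HIT]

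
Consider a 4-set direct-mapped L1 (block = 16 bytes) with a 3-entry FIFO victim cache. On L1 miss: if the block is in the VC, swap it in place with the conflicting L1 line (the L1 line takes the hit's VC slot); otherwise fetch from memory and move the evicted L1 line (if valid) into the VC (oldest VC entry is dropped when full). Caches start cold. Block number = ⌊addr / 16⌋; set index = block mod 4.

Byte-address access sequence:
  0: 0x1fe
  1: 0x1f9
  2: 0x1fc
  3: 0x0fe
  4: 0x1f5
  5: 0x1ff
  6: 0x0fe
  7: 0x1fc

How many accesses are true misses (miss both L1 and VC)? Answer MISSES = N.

MISSES = 2

  [0] addr=0x1fe blk=31 s=3: MISS | VC []
  [1] addr=0x1f9 blk=31 s=3: L1-HIT | VC []
  [2] addr=0x1fc blk=31 s=3: L1-HIT | VC []
  [3] addr=0xfe blk=15 s=3: MISS | VC [31]
  [4] addr=0x1f5 blk=31 s=3: VC-HIT | VC [15]
  [5] addr=0x1ff blk=31 s=3: L1-HIT | VC [15]
  [6] addr=0xfe blk=15 s=3: VC-HIT | VC [31]
  [7] addr=0x1fc blk=31 s=3: VC-HIT | VC [15]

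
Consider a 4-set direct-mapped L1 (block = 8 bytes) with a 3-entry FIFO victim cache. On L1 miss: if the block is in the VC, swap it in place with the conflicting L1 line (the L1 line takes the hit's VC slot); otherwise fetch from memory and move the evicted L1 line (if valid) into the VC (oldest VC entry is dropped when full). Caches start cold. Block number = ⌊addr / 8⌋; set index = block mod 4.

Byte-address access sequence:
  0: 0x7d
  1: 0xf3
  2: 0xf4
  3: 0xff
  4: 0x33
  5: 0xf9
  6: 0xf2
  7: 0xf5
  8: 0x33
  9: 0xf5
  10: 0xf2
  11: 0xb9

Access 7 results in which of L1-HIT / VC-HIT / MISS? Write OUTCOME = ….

0: 0x7d (blk 15, set 3) → MISS  vc=[]
1: 0xf3 (blk 30, set 2) → MISS  vc=[]
2: 0xf4 (blk 30, set 2) → L1-HIT  vc=[]
3: 0xff (blk 31, set 3) → MISS  vc=[15]
4: 0x33 (blk 6, set 2) → MISS  vc=[15, 30]
5: 0xf9 (blk 31, set 3) → L1-HIT  vc=[15, 30]
6: 0xf2 (blk 30, set 2) → VC-HIT  vc=[15, 6]
7: 0xf5 (blk 30, set 2) → L1-HIT  vc=[15, 6]
8: 0x33 (blk 6, set 2) → VC-HIT  vc=[15, 30]
9: 0xf5 (blk 30, set 2) → VC-HIT  vc=[15, 6]
10: 0xf2 (blk 30, set 2) → L1-HIT  vc=[15, 6]
11: 0xb9 (blk 23, set 3) → MISS  vc=[15, 6, 31]

OUTCOME = L1-HIT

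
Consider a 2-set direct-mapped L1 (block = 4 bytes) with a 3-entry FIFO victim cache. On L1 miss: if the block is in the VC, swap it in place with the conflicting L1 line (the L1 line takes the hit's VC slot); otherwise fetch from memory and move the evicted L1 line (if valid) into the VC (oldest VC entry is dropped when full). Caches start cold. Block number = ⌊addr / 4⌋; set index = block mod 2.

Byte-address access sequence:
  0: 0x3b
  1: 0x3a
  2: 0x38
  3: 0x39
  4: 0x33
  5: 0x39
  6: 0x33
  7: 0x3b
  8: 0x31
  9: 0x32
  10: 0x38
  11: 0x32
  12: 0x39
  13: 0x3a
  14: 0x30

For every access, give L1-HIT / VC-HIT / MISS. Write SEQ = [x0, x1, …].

#0 0x3b→b14/s0 MISS; vc=[]
#1 0x3a→b14/s0 L1-HIT; vc=[]
#2 0x38→b14/s0 L1-HIT; vc=[]
#3 0x39→b14/s0 L1-HIT; vc=[]
#4 0x33→b12/s0 MISS; vc=[14]
#5 0x39→b14/s0 VC-HIT; vc=[12]
#6 0x33→b12/s0 VC-HIT; vc=[14]
#7 0x3b→b14/s0 VC-HIT; vc=[12]
#8 0x31→b12/s0 VC-HIT; vc=[14]
#9 0x32→b12/s0 L1-HIT; vc=[14]
#10 0x38→b14/s0 VC-HIT; vc=[12]
#11 0x32→b12/s0 VC-HIT; vc=[14]
#12 0x39→b14/s0 VC-HIT; vc=[12]
#13 0x3a→b14/s0 L1-HIT; vc=[12]
#14 0x30→b12/s0 VC-HIT; vc=[14]

SEQ = [MISS, L1-HIT, L1-HIT, L1-HIT, MISS, VC-HIT, VC-HIT, VC-HIT, VC-HIT, L1-HIT, VC-HIT, VC-HIT, VC-HIT, L1-HIT, VC-HIT]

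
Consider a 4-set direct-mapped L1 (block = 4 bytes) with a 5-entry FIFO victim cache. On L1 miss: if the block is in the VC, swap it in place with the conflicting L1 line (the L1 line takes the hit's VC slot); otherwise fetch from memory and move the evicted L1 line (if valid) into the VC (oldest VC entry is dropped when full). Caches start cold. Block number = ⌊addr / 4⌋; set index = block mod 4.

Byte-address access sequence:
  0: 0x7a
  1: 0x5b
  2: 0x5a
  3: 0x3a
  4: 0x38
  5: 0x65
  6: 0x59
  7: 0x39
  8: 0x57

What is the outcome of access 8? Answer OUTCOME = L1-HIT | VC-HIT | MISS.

OUTCOME = MISS

0: 0x7a (blk 30, set 2) → MISS  vc=[]
1: 0x5b (blk 22, set 2) → MISS  vc=[30]
2: 0x5a (blk 22, set 2) → L1-HIT  vc=[30]
3: 0x3a (blk 14, set 2) → MISS  vc=[30, 22]
4: 0x38 (blk 14, set 2) → L1-HIT  vc=[30, 22]
5: 0x65 (blk 25, set 1) → MISS  vc=[30, 22]
6: 0x59 (blk 22, set 2) → VC-HIT  vc=[30, 14]
7: 0x39 (blk 14, set 2) → VC-HIT  vc=[30, 22]
8: 0x57 (blk 21, set 1) → MISS  vc=[30, 22, 25]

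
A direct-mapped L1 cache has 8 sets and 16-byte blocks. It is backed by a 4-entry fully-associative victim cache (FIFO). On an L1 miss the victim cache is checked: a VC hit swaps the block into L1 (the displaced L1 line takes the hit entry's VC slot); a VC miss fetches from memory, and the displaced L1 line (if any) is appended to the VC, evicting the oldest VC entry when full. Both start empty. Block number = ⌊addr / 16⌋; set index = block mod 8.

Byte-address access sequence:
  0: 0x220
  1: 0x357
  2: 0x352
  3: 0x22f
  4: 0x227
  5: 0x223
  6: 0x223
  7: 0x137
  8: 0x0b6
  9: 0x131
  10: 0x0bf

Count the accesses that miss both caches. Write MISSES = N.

#0 0x220→b34/s2 MISS; vc=[]
#1 0x357→b53/s5 MISS; vc=[]
#2 0x352→b53/s5 L1-HIT; vc=[]
#3 0x22f→b34/s2 L1-HIT; vc=[]
#4 0x227→b34/s2 L1-HIT; vc=[]
#5 0x223→b34/s2 L1-HIT; vc=[]
#6 0x223→b34/s2 L1-HIT; vc=[]
#7 0x137→b19/s3 MISS; vc=[]
#8 0xb6→b11/s3 MISS; vc=[19]
#9 0x131→b19/s3 VC-HIT; vc=[11]
#10 0xbf→b11/s3 VC-HIT; vc=[19]

MISSES = 4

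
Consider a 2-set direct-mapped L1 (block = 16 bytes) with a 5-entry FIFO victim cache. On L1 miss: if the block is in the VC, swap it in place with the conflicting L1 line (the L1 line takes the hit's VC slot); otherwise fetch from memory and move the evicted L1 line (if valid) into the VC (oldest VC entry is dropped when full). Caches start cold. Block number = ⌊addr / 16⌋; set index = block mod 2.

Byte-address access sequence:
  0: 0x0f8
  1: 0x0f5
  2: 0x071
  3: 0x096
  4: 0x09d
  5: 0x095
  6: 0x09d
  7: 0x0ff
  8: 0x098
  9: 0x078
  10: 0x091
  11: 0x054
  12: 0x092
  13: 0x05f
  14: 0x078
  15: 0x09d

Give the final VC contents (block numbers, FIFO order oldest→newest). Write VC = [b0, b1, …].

VC = [15, 5, 7]

0: 0xf8 (blk 15, set 1) → MISS  vc=[]
1: 0xf5 (blk 15, set 1) → L1-HIT  vc=[]
2: 0x71 (blk 7, set 1) → MISS  vc=[15]
3: 0x96 (blk 9, set 1) → MISS  vc=[15, 7]
4: 0x9d (blk 9, set 1) → L1-HIT  vc=[15, 7]
5: 0x95 (blk 9, set 1) → L1-HIT  vc=[15, 7]
6: 0x9d (blk 9, set 1) → L1-HIT  vc=[15, 7]
7: 0xff (blk 15, set 1) → VC-HIT  vc=[9, 7]
8: 0x98 (blk 9, set 1) → VC-HIT  vc=[15, 7]
9: 0x78 (blk 7, set 1) → VC-HIT  vc=[15, 9]
10: 0x91 (blk 9, set 1) → VC-HIT  vc=[15, 7]
11: 0x54 (blk 5, set 1) → MISS  vc=[15, 7, 9]
12: 0x92 (blk 9, set 1) → VC-HIT  vc=[15, 7, 5]
13: 0x5f (blk 5, set 1) → VC-HIT  vc=[15, 7, 9]
14: 0x78 (blk 7, set 1) → VC-HIT  vc=[15, 5, 9]
15: 0x9d (blk 9, set 1) → VC-HIT  vc=[15, 5, 7]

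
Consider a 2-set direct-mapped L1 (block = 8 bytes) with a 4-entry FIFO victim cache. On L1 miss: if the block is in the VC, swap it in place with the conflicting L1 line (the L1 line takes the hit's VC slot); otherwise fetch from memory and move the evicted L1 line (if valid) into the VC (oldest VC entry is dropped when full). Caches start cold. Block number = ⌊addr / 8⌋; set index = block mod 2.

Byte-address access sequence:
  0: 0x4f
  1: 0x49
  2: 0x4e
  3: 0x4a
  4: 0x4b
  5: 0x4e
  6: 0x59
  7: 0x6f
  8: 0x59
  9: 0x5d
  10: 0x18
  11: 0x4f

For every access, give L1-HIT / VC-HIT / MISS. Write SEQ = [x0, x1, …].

SEQ = [MISS, L1-HIT, L1-HIT, L1-HIT, L1-HIT, L1-HIT, MISS, MISS, VC-HIT, L1-HIT, MISS, VC-HIT]

0: 0x4f (blk 9, set 1) → MISS  vc=[]
1: 0x49 (blk 9, set 1) → L1-HIT  vc=[]
2: 0x4e (blk 9, set 1) → L1-HIT  vc=[]
3: 0x4a (blk 9, set 1) → L1-HIT  vc=[]
4: 0x4b (blk 9, set 1) → L1-HIT  vc=[]
5: 0x4e (blk 9, set 1) → L1-HIT  vc=[]
6: 0x59 (blk 11, set 1) → MISS  vc=[9]
7: 0x6f (blk 13, set 1) → MISS  vc=[9, 11]
8: 0x59 (blk 11, set 1) → VC-HIT  vc=[9, 13]
9: 0x5d (blk 11, set 1) → L1-HIT  vc=[9, 13]
10: 0x18 (blk 3, set 1) → MISS  vc=[9, 13, 11]
11: 0x4f (blk 9, set 1) → VC-HIT  vc=[3, 13, 11]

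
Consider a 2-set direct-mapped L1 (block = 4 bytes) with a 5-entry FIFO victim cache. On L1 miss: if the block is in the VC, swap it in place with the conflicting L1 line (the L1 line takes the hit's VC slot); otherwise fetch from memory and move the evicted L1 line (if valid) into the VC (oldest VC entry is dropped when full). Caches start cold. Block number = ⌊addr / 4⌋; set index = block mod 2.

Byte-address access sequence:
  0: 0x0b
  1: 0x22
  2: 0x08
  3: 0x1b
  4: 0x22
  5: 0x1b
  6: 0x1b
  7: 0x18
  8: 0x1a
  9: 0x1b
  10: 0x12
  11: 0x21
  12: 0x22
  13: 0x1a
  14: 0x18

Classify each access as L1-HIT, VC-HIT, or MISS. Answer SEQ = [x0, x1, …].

  [0] addr=0xb blk=2 s=0: MISS | VC []
  [1] addr=0x22 blk=8 s=0: MISS | VC [2]
  [2] addr=0x8 blk=2 s=0: VC-HIT | VC [8]
  [3] addr=0x1b blk=6 s=0: MISS | VC [8, 2]
  [4] addr=0x22 blk=8 s=0: VC-HIT | VC [6, 2]
  [5] addr=0x1b blk=6 s=0: VC-HIT | VC [8, 2]
  [6] addr=0x1b blk=6 s=0: L1-HIT | VC [8, 2]
  [7] addr=0x18 blk=6 s=0: L1-HIT | VC [8, 2]
  [8] addr=0x1a blk=6 s=0: L1-HIT | VC [8, 2]
  [9] addr=0x1b blk=6 s=0: L1-HIT | VC [8, 2]
  [10] addr=0x12 blk=4 s=0: MISS | VC [8, 2, 6]
  [11] addr=0x21 blk=8 s=0: VC-HIT | VC [4, 2, 6]
  [12] addr=0x22 blk=8 s=0: L1-HIT | VC [4, 2, 6]
  [13] addr=0x1a blk=6 s=0: VC-HIT | VC [4, 2, 8]
  [14] addr=0x18 blk=6 s=0: L1-HIT | VC [4, 2, 8]

SEQ = [MISS, MISS, VC-HIT, MISS, VC-HIT, VC-HIT, L1-HIT, L1-HIT, L1-HIT, L1-HIT, MISS, VC-HIT, L1-HIT, VC-HIT, L1-HIT]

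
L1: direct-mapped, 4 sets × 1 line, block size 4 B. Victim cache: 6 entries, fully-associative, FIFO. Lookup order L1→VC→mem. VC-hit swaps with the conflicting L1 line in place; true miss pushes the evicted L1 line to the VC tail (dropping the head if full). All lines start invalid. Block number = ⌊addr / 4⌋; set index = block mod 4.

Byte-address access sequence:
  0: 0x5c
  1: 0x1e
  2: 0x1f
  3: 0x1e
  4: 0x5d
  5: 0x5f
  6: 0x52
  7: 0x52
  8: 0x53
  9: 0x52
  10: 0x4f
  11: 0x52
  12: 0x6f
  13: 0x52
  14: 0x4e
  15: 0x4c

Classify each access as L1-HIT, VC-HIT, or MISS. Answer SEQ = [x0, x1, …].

0: 0x5c (blk 23, set 3) → MISS  vc=[]
1: 0x1e (blk 7, set 3) → MISS  vc=[23]
2: 0x1f (blk 7, set 3) → L1-HIT  vc=[23]
3: 0x1e (blk 7, set 3) → L1-HIT  vc=[23]
4: 0x5d (blk 23, set 3) → VC-HIT  vc=[7]
5: 0x5f (blk 23, set 3) → L1-HIT  vc=[7]
6: 0x52 (blk 20, set 0) → MISS  vc=[7]
7: 0x52 (blk 20, set 0) → L1-HIT  vc=[7]
8: 0x53 (blk 20, set 0) → L1-HIT  vc=[7]
9: 0x52 (blk 20, set 0) → L1-HIT  vc=[7]
10: 0x4f (blk 19, set 3) → MISS  vc=[7, 23]
11: 0x52 (blk 20, set 0) → L1-HIT  vc=[7, 23]
12: 0x6f (blk 27, set 3) → MISS  vc=[7, 23, 19]
13: 0x52 (blk 20, set 0) → L1-HIT  vc=[7, 23, 19]
14: 0x4e (blk 19, set 3) → VC-HIT  vc=[7, 23, 27]
15: 0x4c (blk 19, set 3) → L1-HIT  vc=[7, 23, 27]

SEQ = [MISS, MISS, L1-HIT, L1-HIT, VC-HIT, L1-HIT, MISS, L1-HIT, L1-HIT, L1-HIT, MISS, L1-HIT, MISS, L1-HIT, VC-HIT, L1-HIT]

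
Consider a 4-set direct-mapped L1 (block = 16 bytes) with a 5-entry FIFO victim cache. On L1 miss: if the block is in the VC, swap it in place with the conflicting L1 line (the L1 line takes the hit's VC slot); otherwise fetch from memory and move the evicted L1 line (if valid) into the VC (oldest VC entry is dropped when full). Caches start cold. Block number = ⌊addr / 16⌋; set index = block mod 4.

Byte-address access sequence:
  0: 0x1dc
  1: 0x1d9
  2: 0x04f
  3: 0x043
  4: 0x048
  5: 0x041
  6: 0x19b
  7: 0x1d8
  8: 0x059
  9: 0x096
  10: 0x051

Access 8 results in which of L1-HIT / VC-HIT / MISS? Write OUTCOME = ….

  [0] addr=0x1dc blk=29 s=1: MISS | VC []
  [1] addr=0x1d9 blk=29 s=1: L1-HIT | VC []
  [2] addr=0x4f blk=4 s=0: MISS | VC []
  [3] addr=0x43 blk=4 s=0: L1-HIT | VC []
  [4] addr=0x48 blk=4 s=0: L1-HIT | VC []
  [5] addr=0x41 blk=4 s=0: L1-HIT | VC []
  [6] addr=0x19b blk=25 s=1: MISS | VC [29]
  [7] addr=0x1d8 blk=29 s=1: VC-HIT | VC [25]
  [8] addr=0x59 blk=5 s=1: MISS | VC [25, 29]
  [9] addr=0x96 blk=9 s=1: MISS | VC [25, 29, 5]
  [10] addr=0x51 blk=5 s=1: VC-HIT | VC [25, 29, 9]

OUTCOME = MISS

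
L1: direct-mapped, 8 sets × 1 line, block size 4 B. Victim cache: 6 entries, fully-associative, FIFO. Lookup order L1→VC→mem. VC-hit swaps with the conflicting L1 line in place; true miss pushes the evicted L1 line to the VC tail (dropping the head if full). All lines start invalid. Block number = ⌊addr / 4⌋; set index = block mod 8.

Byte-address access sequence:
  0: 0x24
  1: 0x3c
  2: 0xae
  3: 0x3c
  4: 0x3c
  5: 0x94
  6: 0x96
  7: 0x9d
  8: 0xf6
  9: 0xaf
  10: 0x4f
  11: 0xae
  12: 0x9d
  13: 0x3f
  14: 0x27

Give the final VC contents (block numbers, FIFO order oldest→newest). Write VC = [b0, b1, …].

0: 0x24 (blk 9, set 1) → MISS  vc=[]
1: 0x3c (blk 15, set 7) → MISS  vc=[]
2: 0xae (blk 43, set 3) → MISS  vc=[]
3: 0x3c (blk 15, set 7) → L1-HIT  vc=[]
4: 0x3c (blk 15, set 7) → L1-HIT  vc=[]
5: 0x94 (blk 37, set 5) → MISS  vc=[]
6: 0x96 (blk 37, set 5) → L1-HIT  vc=[]
7: 0x9d (blk 39, set 7) → MISS  vc=[15]
8: 0xf6 (blk 61, set 5) → MISS  vc=[15, 37]
9: 0xaf (blk 43, set 3) → L1-HIT  vc=[15, 37]
10: 0x4f (blk 19, set 3) → MISS  vc=[15, 37, 43]
11: 0xae (blk 43, set 3) → VC-HIT  vc=[15, 37, 19]
12: 0x9d (blk 39, set 7) → L1-HIT  vc=[15, 37, 19]
13: 0x3f (blk 15, set 7) → VC-HIT  vc=[39, 37, 19]
14: 0x27 (blk 9, set 1) → L1-HIT  vc=[39, 37, 19]

VC = [39, 37, 19]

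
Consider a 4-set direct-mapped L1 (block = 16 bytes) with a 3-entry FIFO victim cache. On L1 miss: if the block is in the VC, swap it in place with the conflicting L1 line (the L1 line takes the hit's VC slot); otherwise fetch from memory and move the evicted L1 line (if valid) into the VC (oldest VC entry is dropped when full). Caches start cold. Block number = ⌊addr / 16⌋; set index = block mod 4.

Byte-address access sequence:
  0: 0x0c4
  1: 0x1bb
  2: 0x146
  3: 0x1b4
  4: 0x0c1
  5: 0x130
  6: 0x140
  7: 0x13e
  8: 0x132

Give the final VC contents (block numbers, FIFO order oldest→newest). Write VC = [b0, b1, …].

VC = [12, 27]

0: 0xc4 (blk 12, set 0) → MISS  vc=[]
1: 0x1bb (blk 27, set 3) → MISS  vc=[]
2: 0x146 (blk 20, set 0) → MISS  vc=[12]
3: 0x1b4 (blk 27, set 3) → L1-HIT  vc=[12]
4: 0xc1 (blk 12, set 0) → VC-HIT  vc=[20]
5: 0x130 (blk 19, set 3) → MISS  vc=[20, 27]
6: 0x140 (blk 20, set 0) → VC-HIT  vc=[12, 27]
7: 0x13e (blk 19, set 3) → L1-HIT  vc=[12, 27]
8: 0x132 (blk 19, set 3) → L1-HIT  vc=[12, 27]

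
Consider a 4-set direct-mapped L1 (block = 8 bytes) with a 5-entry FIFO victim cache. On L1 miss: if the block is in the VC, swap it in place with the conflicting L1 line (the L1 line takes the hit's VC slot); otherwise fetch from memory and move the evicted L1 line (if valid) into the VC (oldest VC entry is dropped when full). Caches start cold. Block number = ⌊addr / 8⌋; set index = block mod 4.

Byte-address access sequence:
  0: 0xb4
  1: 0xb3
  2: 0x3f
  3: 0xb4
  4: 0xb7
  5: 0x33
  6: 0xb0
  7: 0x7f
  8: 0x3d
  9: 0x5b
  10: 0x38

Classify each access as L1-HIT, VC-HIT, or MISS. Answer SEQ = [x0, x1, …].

SEQ = [MISS, L1-HIT, MISS, L1-HIT, L1-HIT, MISS, VC-HIT, MISS, VC-HIT, MISS, VC-HIT]

#0 0xb4→b22/s2 MISS; vc=[]
#1 0xb3→b22/s2 L1-HIT; vc=[]
#2 0x3f→b7/s3 MISS; vc=[]
#3 0xb4→b22/s2 L1-HIT; vc=[]
#4 0xb7→b22/s2 L1-HIT; vc=[]
#5 0x33→b6/s2 MISS; vc=[22]
#6 0xb0→b22/s2 VC-HIT; vc=[6]
#7 0x7f→b15/s3 MISS; vc=[6,7]
#8 0x3d→b7/s3 VC-HIT; vc=[6,15]
#9 0x5b→b11/s3 MISS; vc=[6,15,7]
#10 0x38→b7/s3 VC-HIT; vc=[6,15,11]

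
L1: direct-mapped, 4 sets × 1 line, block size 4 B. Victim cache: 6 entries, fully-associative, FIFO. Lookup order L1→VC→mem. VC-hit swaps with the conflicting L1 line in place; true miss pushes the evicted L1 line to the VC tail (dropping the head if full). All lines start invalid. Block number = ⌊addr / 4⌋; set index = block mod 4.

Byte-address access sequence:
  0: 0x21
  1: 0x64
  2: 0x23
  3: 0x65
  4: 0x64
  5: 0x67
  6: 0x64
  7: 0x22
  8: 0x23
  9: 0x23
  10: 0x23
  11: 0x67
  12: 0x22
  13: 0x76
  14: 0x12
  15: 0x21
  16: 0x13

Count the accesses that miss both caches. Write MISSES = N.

MISSES = 4

#0 0x21→b8/s0 MISS; vc=[]
#1 0x64→b25/s1 MISS; vc=[]
#2 0x23→b8/s0 L1-HIT; vc=[]
#3 0x65→b25/s1 L1-HIT; vc=[]
#4 0x64→b25/s1 L1-HIT; vc=[]
#5 0x67→b25/s1 L1-HIT; vc=[]
#6 0x64→b25/s1 L1-HIT; vc=[]
#7 0x22→b8/s0 L1-HIT; vc=[]
#8 0x23→b8/s0 L1-HIT; vc=[]
#9 0x23→b8/s0 L1-HIT; vc=[]
#10 0x23→b8/s0 L1-HIT; vc=[]
#11 0x67→b25/s1 L1-HIT; vc=[]
#12 0x22→b8/s0 L1-HIT; vc=[]
#13 0x76→b29/s1 MISS; vc=[25]
#14 0x12→b4/s0 MISS; vc=[25,8]
#15 0x21→b8/s0 VC-HIT; vc=[25,4]
#16 0x13→b4/s0 VC-HIT; vc=[25,8]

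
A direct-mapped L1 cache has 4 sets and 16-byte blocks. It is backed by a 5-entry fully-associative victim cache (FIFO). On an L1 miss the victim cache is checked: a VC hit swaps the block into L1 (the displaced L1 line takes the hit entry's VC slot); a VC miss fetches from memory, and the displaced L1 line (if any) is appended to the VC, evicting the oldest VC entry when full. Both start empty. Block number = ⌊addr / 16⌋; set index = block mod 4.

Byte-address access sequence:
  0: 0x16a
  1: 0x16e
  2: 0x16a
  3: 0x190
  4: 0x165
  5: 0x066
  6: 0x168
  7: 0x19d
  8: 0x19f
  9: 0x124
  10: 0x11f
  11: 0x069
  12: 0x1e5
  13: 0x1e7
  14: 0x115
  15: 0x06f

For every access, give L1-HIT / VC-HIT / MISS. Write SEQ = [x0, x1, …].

#0 0x16a→b22/s2 MISS; vc=[]
#1 0x16e→b22/s2 L1-HIT; vc=[]
#2 0x16a→b22/s2 L1-HIT; vc=[]
#3 0x190→b25/s1 MISS; vc=[]
#4 0x165→b22/s2 L1-HIT; vc=[]
#5 0x66→b6/s2 MISS; vc=[22]
#6 0x168→b22/s2 VC-HIT; vc=[6]
#7 0x19d→b25/s1 L1-HIT; vc=[6]
#8 0x19f→b25/s1 L1-HIT; vc=[6]
#9 0x124→b18/s2 MISS; vc=[6,22]
#10 0x11f→b17/s1 MISS; vc=[6,22,25]
#11 0x69→b6/s2 VC-HIT; vc=[18,22,25]
#12 0x1e5→b30/s2 MISS; vc=[18,22,25,6]
#13 0x1e7→b30/s2 L1-HIT; vc=[18,22,25,6]
#14 0x115→b17/s1 L1-HIT; vc=[18,22,25,6]
#15 0x6f→b6/s2 VC-HIT; vc=[18,22,25,30]

SEQ = [MISS, L1-HIT, L1-HIT, MISS, L1-HIT, MISS, VC-HIT, L1-HIT, L1-HIT, MISS, MISS, VC-HIT, MISS, L1-HIT, L1-HIT, VC-HIT]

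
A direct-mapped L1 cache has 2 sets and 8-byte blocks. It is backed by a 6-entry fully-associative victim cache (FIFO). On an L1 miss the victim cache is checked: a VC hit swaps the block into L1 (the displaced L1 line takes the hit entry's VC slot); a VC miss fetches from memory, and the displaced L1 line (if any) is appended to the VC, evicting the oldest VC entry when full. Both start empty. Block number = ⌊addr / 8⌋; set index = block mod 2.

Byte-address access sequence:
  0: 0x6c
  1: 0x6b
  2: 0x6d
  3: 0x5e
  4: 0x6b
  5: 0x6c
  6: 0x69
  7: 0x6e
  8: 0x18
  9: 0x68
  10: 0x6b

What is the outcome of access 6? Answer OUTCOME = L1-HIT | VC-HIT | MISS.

0: 0x6c (blk 13, set 1) → MISS  vc=[]
1: 0x6b (blk 13, set 1) → L1-HIT  vc=[]
2: 0x6d (blk 13, set 1) → L1-HIT  vc=[]
3: 0x5e (blk 11, set 1) → MISS  vc=[13]
4: 0x6b (blk 13, set 1) → VC-HIT  vc=[11]
5: 0x6c (blk 13, set 1) → L1-HIT  vc=[11]
6: 0x69 (blk 13, set 1) → L1-HIT  vc=[11]
7: 0x6e (blk 13, set 1) → L1-HIT  vc=[11]
8: 0x18 (blk 3, set 1) → MISS  vc=[11, 13]
9: 0x68 (blk 13, set 1) → VC-HIT  vc=[11, 3]
10: 0x6b (blk 13, set 1) → L1-HIT  vc=[11, 3]

OUTCOME = L1-HIT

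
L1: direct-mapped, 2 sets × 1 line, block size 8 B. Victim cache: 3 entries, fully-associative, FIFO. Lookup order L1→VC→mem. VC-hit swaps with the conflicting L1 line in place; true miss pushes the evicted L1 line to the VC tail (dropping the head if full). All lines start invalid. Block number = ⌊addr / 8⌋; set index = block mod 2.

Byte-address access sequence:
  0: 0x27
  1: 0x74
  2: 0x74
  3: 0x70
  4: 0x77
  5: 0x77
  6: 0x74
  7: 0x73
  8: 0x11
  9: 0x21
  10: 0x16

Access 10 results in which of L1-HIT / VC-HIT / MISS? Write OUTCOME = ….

OUTCOME = VC-HIT

#0 0x27→b4/s0 MISS; vc=[]
#1 0x74→b14/s0 MISS; vc=[4]
#2 0x74→b14/s0 L1-HIT; vc=[4]
#3 0x70→b14/s0 L1-HIT; vc=[4]
#4 0x77→b14/s0 L1-HIT; vc=[4]
#5 0x77→b14/s0 L1-HIT; vc=[4]
#6 0x74→b14/s0 L1-HIT; vc=[4]
#7 0x73→b14/s0 L1-HIT; vc=[4]
#8 0x11→b2/s0 MISS; vc=[4,14]
#9 0x21→b4/s0 VC-HIT; vc=[2,14]
#10 0x16→b2/s0 VC-HIT; vc=[4,14]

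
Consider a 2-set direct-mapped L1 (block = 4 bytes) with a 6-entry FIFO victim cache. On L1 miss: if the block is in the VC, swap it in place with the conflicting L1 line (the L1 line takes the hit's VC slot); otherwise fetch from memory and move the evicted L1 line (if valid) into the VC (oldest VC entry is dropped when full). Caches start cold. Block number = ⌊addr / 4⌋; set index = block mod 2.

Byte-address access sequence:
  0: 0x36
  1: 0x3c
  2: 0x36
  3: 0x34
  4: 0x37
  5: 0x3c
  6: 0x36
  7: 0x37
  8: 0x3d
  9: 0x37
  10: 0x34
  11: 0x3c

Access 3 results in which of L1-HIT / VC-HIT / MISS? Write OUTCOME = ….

#0 0x36→b13/s1 MISS; vc=[]
#1 0x3c→b15/s1 MISS; vc=[13]
#2 0x36→b13/s1 VC-HIT; vc=[15]
#3 0x34→b13/s1 L1-HIT; vc=[15]
#4 0x37→b13/s1 L1-HIT; vc=[15]
#5 0x3c→b15/s1 VC-HIT; vc=[13]
#6 0x36→b13/s1 VC-HIT; vc=[15]
#7 0x37→b13/s1 L1-HIT; vc=[15]
#8 0x3d→b15/s1 VC-HIT; vc=[13]
#9 0x37→b13/s1 VC-HIT; vc=[15]
#10 0x34→b13/s1 L1-HIT; vc=[15]
#11 0x3c→b15/s1 VC-HIT; vc=[13]

OUTCOME = L1-HIT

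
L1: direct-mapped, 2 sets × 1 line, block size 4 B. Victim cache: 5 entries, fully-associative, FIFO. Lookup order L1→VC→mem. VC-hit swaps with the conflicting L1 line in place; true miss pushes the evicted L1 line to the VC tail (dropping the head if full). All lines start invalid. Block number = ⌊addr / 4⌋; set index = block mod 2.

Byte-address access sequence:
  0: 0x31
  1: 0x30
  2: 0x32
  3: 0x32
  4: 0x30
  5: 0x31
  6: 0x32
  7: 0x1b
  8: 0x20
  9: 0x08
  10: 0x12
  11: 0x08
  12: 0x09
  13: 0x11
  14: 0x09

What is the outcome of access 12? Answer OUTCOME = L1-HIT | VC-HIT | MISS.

OUTCOME = L1-HIT

#0 0x31→b12/s0 MISS; vc=[]
#1 0x30→b12/s0 L1-HIT; vc=[]
#2 0x32→b12/s0 L1-HIT; vc=[]
#3 0x32→b12/s0 L1-HIT; vc=[]
#4 0x30→b12/s0 L1-HIT; vc=[]
#5 0x31→b12/s0 L1-HIT; vc=[]
#6 0x32→b12/s0 L1-HIT; vc=[]
#7 0x1b→b6/s0 MISS; vc=[12]
#8 0x20→b8/s0 MISS; vc=[12,6]
#9 0x8→b2/s0 MISS; vc=[12,6,8]
#10 0x12→b4/s0 MISS; vc=[12,6,8,2]
#11 0x8→b2/s0 VC-HIT; vc=[12,6,8,4]
#12 0x9→b2/s0 L1-HIT; vc=[12,6,8,4]
#13 0x11→b4/s0 VC-HIT; vc=[12,6,8,2]
#14 0x9→b2/s0 VC-HIT; vc=[12,6,8,4]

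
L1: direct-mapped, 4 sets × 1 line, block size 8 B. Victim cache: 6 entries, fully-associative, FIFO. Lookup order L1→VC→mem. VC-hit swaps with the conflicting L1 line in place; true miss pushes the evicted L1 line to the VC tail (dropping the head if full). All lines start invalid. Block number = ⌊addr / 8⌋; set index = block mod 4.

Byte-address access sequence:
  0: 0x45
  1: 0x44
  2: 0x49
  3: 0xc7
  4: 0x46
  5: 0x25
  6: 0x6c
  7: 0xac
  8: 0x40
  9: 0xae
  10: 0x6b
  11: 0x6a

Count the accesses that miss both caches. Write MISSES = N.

  [0] addr=0x45 blk=8 s=0: MISS | VC []
  [1] addr=0x44 blk=8 s=0: L1-HIT | VC []
  [2] addr=0x49 blk=9 s=1: MISS | VC []
  [3] addr=0xc7 blk=24 s=0: MISS | VC [8]
  [4] addr=0x46 blk=8 s=0: VC-HIT | VC [24]
  [5] addr=0x25 blk=4 s=0: MISS | VC [24, 8]
  [6] addr=0x6c blk=13 s=1: MISS | VC [24, 8, 9]
  [7] addr=0xac blk=21 s=1: MISS | VC [24, 8, 9, 13]
  [8] addr=0x40 blk=8 s=0: VC-HIT | VC [24, 4, 9, 13]
  [9] addr=0xae blk=21 s=1: L1-HIT | VC [24, 4, 9, 13]
  [10] addr=0x6b blk=13 s=1: VC-HIT | VC [24, 4, 9, 21]
  [11] addr=0x6a blk=13 s=1: L1-HIT | VC [24, 4, 9, 21]

MISSES = 6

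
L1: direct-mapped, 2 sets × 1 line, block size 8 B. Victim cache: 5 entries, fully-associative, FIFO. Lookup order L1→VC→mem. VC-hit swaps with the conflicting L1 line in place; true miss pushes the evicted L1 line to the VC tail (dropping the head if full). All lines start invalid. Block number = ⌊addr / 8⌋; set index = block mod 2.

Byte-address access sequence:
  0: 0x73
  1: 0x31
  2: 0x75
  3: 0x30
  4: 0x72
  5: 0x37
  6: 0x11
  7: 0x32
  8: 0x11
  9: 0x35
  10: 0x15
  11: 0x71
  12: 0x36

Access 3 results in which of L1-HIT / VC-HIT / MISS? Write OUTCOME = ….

OUTCOME = VC-HIT

0: 0x73 (blk 14, set 0) → MISS  vc=[]
1: 0x31 (blk 6, set 0) → MISS  vc=[14]
2: 0x75 (blk 14, set 0) → VC-HIT  vc=[6]
3: 0x30 (blk 6, set 0) → VC-HIT  vc=[14]
4: 0x72 (blk 14, set 0) → VC-HIT  vc=[6]
5: 0x37 (blk 6, set 0) → VC-HIT  vc=[14]
6: 0x11 (blk 2, set 0) → MISS  vc=[14, 6]
7: 0x32 (blk 6, set 0) → VC-HIT  vc=[14, 2]
8: 0x11 (blk 2, set 0) → VC-HIT  vc=[14, 6]
9: 0x35 (blk 6, set 0) → VC-HIT  vc=[14, 2]
10: 0x15 (blk 2, set 0) → VC-HIT  vc=[14, 6]
11: 0x71 (blk 14, set 0) → VC-HIT  vc=[2, 6]
12: 0x36 (blk 6, set 0) → VC-HIT  vc=[2, 14]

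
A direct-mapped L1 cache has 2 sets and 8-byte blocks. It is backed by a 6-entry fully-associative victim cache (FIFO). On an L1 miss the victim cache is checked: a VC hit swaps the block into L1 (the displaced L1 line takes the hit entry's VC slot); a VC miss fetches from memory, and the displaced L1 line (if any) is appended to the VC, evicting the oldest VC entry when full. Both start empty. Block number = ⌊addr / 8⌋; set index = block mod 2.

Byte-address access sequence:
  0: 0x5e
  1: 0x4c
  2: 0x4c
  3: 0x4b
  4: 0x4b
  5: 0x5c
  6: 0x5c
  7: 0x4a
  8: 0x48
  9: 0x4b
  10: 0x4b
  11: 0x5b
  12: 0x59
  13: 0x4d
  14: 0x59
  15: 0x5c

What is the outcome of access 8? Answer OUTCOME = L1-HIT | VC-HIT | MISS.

  [0] addr=0x5e blk=11 s=1: MISS | VC []
  [1] addr=0x4c blk=9 s=1: MISS | VC [11]
  [2] addr=0x4c blk=9 s=1: L1-HIT | VC [11]
  [3] addr=0x4b blk=9 s=1: L1-HIT | VC [11]
  [4] addr=0x4b blk=9 s=1: L1-HIT | VC [11]
  [5] addr=0x5c blk=11 s=1: VC-HIT | VC [9]
  [6] addr=0x5c blk=11 s=1: L1-HIT | VC [9]
  [7] addr=0x4a blk=9 s=1: VC-HIT | VC [11]
  [8] addr=0x48 blk=9 s=1: L1-HIT | VC [11]
  [9] addr=0x4b blk=9 s=1: L1-HIT | VC [11]
  [10] addr=0x4b blk=9 s=1: L1-HIT | VC [11]
  [11] addr=0x5b blk=11 s=1: VC-HIT | VC [9]
  [12] addr=0x59 blk=11 s=1: L1-HIT | VC [9]
  [13] addr=0x4d blk=9 s=1: VC-HIT | VC [11]
  [14] addr=0x59 blk=11 s=1: VC-HIT | VC [9]
  [15] addr=0x5c blk=11 s=1: L1-HIT | VC [9]

OUTCOME = L1-HIT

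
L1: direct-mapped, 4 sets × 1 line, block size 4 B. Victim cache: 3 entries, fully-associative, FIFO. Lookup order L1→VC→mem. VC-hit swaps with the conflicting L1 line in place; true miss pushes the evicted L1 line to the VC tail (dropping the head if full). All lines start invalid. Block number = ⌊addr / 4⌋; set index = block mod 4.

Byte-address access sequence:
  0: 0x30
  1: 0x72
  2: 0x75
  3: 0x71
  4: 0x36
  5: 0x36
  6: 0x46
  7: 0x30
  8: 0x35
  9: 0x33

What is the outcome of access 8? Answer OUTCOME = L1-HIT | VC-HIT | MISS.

0: 0x30 (blk 12, set 0) → MISS  vc=[]
1: 0x72 (blk 28, set 0) → MISS  vc=[12]
2: 0x75 (blk 29, set 1) → MISS  vc=[12]
3: 0x71 (blk 28, set 0) → L1-HIT  vc=[12]
4: 0x36 (blk 13, set 1) → MISS  vc=[12, 29]
5: 0x36 (blk 13, set 1) → L1-HIT  vc=[12, 29]
6: 0x46 (blk 17, set 1) → MISS  vc=[12, 29, 13]
7: 0x30 (blk 12, set 0) → VC-HIT  vc=[28, 29, 13]
8: 0x35 (blk 13, set 1) → VC-HIT  vc=[28, 29, 17]
9: 0x33 (blk 12, set 0) → L1-HIT  vc=[28, 29, 17]

OUTCOME = VC-HIT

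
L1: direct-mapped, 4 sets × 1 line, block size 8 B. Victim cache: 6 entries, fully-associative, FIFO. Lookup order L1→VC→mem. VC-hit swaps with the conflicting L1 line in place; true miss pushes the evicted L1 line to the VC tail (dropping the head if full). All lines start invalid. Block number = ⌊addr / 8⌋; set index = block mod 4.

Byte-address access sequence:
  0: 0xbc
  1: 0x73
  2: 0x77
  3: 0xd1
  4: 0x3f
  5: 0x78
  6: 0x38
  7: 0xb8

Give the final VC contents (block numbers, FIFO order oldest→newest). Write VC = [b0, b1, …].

#0 0xbc→b23/s3 MISS; vc=[]
#1 0x73→b14/s2 MISS; vc=[]
#2 0x77→b14/s2 L1-HIT; vc=[]
#3 0xd1→b26/s2 MISS; vc=[14]
#4 0x3f→b7/s3 MISS; vc=[14,23]
#5 0x78→b15/s3 MISS; vc=[14,23,7]
#6 0x38→b7/s3 VC-HIT; vc=[14,23,15]
#7 0xb8→b23/s3 VC-HIT; vc=[14,7,15]

VC = [14, 7, 15]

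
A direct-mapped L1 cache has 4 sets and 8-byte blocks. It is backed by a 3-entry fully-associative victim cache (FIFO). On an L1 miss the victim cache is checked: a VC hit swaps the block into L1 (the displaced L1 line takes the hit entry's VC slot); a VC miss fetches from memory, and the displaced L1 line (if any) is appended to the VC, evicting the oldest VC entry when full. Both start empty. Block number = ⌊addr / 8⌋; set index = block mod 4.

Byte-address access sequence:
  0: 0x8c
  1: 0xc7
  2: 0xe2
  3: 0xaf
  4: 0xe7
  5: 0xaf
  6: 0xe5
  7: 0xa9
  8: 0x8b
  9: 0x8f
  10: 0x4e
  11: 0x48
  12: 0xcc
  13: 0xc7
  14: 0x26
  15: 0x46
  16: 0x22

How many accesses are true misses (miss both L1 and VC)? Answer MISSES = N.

MISSES = 9

0: 0x8c (blk 17, set 1) → MISS  vc=[]
1: 0xc7 (blk 24, set 0) → MISS  vc=[]
2: 0xe2 (blk 28, set 0) → MISS  vc=[24]
3: 0xaf (blk 21, set 1) → MISS  vc=[24, 17]
4: 0xe7 (blk 28, set 0) → L1-HIT  vc=[24, 17]
5: 0xaf (blk 21, set 1) → L1-HIT  vc=[24, 17]
6: 0xe5 (blk 28, set 0) → L1-HIT  vc=[24, 17]
7: 0xa9 (blk 21, set 1) → L1-HIT  vc=[24, 17]
8: 0x8b (blk 17, set 1) → VC-HIT  vc=[24, 21]
9: 0x8f (blk 17, set 1) → L1-HIT  vc=[24, 21]
10: 0x4e (blk 9, set 1) → MISS  vc=[24, 21, 17]
11: 0x48 (blk 9, set 1) → L1-HIT  vc=[24, 21, 17]
12: 0xcc (blk 25, set 1) → MISS  vc=[21, 17, 9]
13: 0xc7 (blk 24, set 0) → MISS  vc=[17, 9, 28]
14: 0x26 (blk 4, set 0) → MISS  vc=[9, 28, 24]
15: 0x46 (blk 8, set 0) → MISS  vc=[28, 24, 4]
16: 0x22 (blk 4, set 0) → VC-HIT  vc=[28, 24, 8]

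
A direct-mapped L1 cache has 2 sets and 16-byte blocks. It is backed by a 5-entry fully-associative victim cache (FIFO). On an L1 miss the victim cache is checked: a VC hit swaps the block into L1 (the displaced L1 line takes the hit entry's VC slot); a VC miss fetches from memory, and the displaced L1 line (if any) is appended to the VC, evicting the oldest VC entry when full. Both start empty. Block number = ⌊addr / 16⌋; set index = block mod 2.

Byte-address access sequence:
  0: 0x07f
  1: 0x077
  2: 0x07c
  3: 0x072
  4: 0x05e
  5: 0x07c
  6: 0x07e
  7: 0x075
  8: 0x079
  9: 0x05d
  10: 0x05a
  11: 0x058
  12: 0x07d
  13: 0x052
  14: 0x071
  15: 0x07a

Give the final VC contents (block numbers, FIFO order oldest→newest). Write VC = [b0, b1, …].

VC = [5]

0: 0x7f (blk 7, set 1) → MISS  vc=[]
1: 0x77 (blk 7, set 1) → L1-HIT  vc=[]
2: 0x7c (blk 7, set 1) → L1-HIT  vc=[]
3: 0x72 (blk 7, set 1) → L1-HIT  vc=[]
4: 0x5e (blk 5, set 1) → MISS  vc=[7]
5: 0x7c (blk 7, set 1) → VC-HIT  vc=[5]
6: 0x7e (blk 7, set 1) → L1-HIT  vc=[5]
7: 0x75 (blk 7, set 1) → L1-HIT  vc=[5]
8: 0x79 (blk 7, set 1) → L1-HIT  vc=[5]
9: 0x5d (blk 5, set 1) → VC-HIT  vc=[7]
10: 0x5a (blk 5, set 1) → L1-HIT  vc=[7]
11: 0x58 (blk 5, set 1) → L1-HIT  vc=[7]
12: 0x7d (blk 7, set 1) → VC-HIT  vc=[5]
13: 0x52 (blk 5, set 1) → VC-HIT  vc=[7]
14: 0x71 (blk 7, set 1) → VC-HIT  vc=[5]
15: 0x7a (blk 7, set 1) → L1-HIT  vc=[5]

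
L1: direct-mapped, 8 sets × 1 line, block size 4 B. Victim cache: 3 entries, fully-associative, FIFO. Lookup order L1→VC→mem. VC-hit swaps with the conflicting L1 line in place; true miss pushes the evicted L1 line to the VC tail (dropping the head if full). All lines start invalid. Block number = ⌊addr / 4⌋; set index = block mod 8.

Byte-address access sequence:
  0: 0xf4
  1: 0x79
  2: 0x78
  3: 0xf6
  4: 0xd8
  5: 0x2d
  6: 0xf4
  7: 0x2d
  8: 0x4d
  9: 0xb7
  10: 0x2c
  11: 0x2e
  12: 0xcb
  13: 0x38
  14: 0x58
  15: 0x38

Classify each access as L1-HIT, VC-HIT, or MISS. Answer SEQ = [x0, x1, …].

SEQ = [MISS, MISS, L1-HIT, L1-HIT, MISS, MISS, L1-HIT, L1-HIT, MISS, MISS, VC-HIT, L1-HIT, MISS, MISS, MISS, VC-HIT]

#0 0xf4→b61/s5 MISS; vc=[]
#1 0x79→b30/s6 MISS; vc=[]
#2 0x78→b30/s6 L1-HIT; vc=[]
#3 0xf6→b61/s5 L1-HIT; vc=[]
#4 0xd8→b54/s6 MISS; vc=[30]
#5 0x2d→b11/s3 MISS; vc=[30]
#6 0xf4→b61/s5 L1-HIT; vc=[30]
#7 0x2d→b11/s3 L1-HIT; vc=[30]
#8 0x4d→b19/s3 MISS; vc=[30,11]
#9 0xb7→b45/s5 MISS; vc=[30,11,61]
#10 0x2c→b11/s3 VC-HIT; vc=[30,19,61]
#11 0x2e→b11/s3 L1-HIT; vc=[30,19,61]
#12 0xcb→b50/s2 MISS; vc=[30,19,61]
#13 0x38→b14/s6 MISS; vc=[19,61,54]
#14 0x58→b22/s6 MISS; vc=[61,54,14]
#15 0x38→b14/s6 VC-HIT; vc=[61,54,22]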